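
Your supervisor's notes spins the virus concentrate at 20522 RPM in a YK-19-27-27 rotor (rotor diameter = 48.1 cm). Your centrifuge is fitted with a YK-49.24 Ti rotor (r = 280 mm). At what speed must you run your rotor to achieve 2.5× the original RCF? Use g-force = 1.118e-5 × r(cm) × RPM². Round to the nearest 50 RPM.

≈ 30050 RPM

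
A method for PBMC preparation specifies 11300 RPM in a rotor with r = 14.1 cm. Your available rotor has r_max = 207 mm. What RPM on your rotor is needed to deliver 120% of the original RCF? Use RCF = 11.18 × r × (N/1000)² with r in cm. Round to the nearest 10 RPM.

≈ 10220 RPM

RCF_original = 11.18 × 14.1 × (11.3)² = 11.18 × 14.1 × 127.69 ≈ 20,128.8 × g
Target RCF = 1.2 × 20,128.8 ≈ 24,154.6 × g
Your rotor: r = 207 mm = 20.7 cm
24,154.6 = 11.18 × 20.7 × (N/1000)²
(N/1000)² = 24,154.6 / 231.426 = 104.3729
N = 1000 × √104.3729 ≈ 10,216.3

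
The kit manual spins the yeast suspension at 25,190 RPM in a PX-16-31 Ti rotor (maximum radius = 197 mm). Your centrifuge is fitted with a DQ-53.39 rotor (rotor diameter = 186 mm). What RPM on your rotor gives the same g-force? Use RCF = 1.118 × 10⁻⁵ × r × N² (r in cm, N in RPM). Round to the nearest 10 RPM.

≈ 36660 RPM

Original rotor: r = 197 mm = 19.7 cm
RCF_original = 1.118 × 10⁻⁵ × 19.7 × (25190)² = 1.118 × 10⁻⁵ × 19.7 × 634,536,100 ≈ 139,754 × g
Your rotor: r = 186 mm / 2 = 93 mm = 9.3 cm
139,754 = 1.118 × 10⁻⁵ × 9.3 × N²
N² = 139,754 / (10.3974 × 10⁻⁵) = 1,344,124,493
N ≈ √1,344,124,493 ≈ 36,662.3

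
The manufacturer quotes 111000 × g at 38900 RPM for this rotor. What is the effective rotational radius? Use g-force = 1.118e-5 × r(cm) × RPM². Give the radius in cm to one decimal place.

6.6 cm

111000 = 1.118 × 10⁻⁵ × r × (38900)²
r = 111000 / (1.118 × 10⁻⁵ × 1,513,210,000) = 111000 / 16917.69 ≈ 6.561 cm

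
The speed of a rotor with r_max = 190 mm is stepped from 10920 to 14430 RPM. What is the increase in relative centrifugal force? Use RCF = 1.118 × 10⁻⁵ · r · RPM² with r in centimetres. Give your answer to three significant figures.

18900 g

r = 190 mm = 19.0 cm
RCF₁ = 1.118 × 10⁻⁵ × 19 × (10920)² = 1.118 × 10⁻⁵ × 19 × 119,246,400 ≈ 25,330.3 × g
RCF₂ = 1.118 × 10⁻⁵ × 19 × (14430)² = 1.118 × 10⁻⁵ × 19 × 208,224,900 ≈ 44,231.1 × g
Increase = 44,231.1 − 25,330.3 = 18,900.8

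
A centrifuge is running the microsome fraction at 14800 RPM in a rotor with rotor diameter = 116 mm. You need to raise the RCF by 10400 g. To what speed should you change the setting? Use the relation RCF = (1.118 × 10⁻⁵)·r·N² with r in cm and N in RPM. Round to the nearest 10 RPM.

r = 116 mm / 2 = 58 mm = 5.8 cm
Current RCF = 1.118 × 10⁻⁵ × 5.8 × (14800)² = 1.118 × 10⁻⁵ × 5.8 × 219,040,000 ≈ 14,203.4 × g
Target RCF = 14,203.4 + 10,400 = 24,603.4 × g
N² = 24,603.4 / (6.4844 × 10⁻⁵) = 379,424,465
N ≈ √379,424,465 ≈ 19,478.8

N₂ ≈ 19480 RPM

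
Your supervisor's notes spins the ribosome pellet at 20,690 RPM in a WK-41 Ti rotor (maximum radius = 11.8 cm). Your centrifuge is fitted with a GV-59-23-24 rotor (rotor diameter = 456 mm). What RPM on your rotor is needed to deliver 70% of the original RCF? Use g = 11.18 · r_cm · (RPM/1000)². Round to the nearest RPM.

≈ 12453 RPM

RCF = 11.18 × r × (N/1000)²
RCF_original = 11.18 × 11.8 × (20.69)² = 11.18 × 11.8 × 428.0761 ≈ 56,473.5 × g
Target RCF = 0.7 × 56,473.5 ≈ 39,531.4 × g
Your rotor: r = 456 mm / 2 = 228 mm = 22.8 cm
39,531.4 = 11.18 × 22.8 × (N/1000)²
(N/1000)² = 39,531.4 / 254.904 = 155.0835
N = 1000 × √155.0835 ≈ 12,453.3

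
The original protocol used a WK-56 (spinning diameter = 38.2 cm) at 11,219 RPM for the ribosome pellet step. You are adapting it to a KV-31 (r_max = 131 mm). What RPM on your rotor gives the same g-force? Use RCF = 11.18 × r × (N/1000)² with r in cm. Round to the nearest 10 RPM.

13550 RPM

Original rotor: r = 38.2 / 2 = 19.1 cm
RCF = 11.18 × r × (N/1000)²
RCF_original = 11.18 × 19.1 × (11.219)² = 11.18 × 19.1 × 125.865961 ≈ 26,877.2 × g
Your rotor: r = 131 mm = 13.1 cm
26,877.2 = 11.18 × 13.1 × (N/1000)²
(N/1000)² = 26,877.2 / 146.458 = 183.5147
N = 1000 × √183.5147 ≈ 13,546.8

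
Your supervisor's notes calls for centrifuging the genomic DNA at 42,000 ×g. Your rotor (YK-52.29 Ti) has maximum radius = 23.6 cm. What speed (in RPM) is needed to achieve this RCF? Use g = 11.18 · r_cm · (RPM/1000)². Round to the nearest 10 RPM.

RCF = 11.18 × r × (N/1000)²
42,000 = 11.18 × 23.6 × (N/1000)²
(N/1000)² = 42,000 / 263.848 = 159.1826
N = 1000 × √159.1826 ≈ 12,616.8

N ≈ 12620 RPM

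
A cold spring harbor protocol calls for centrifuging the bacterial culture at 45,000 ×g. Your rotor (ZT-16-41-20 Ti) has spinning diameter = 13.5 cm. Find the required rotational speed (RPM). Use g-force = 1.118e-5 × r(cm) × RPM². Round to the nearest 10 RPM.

N ≈ 24420 RPM

r = 13.5 / 2 = 6.75 cm
45,000 = 1.118 × 10⁻⁵ × 6.75 × N²
N² = 45,000 / (7.5465 × 10⁻⁵) = 596,302,922
N ≈ √596,302,922 ≈ 24,419.3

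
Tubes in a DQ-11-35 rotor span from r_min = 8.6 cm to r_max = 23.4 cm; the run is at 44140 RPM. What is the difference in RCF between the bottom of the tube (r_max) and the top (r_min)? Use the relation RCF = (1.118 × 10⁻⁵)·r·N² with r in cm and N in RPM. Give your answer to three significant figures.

ΔRCF ≈ 322000 x g

ΔRCF = 1.118 × 10⁻⁵ × (r_max − r_min) × N² = 1.118 × 10⁻⁵ × 14.8 × 1,948,339,600 ≈ 322,380.1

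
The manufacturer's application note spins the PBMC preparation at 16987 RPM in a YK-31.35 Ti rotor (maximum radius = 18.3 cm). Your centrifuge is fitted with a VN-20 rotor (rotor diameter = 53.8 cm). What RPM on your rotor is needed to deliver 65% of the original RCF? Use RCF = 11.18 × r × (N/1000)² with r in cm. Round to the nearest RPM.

RCF = 11.18 × r × (N/1000)²
RCF_original = 11.18 × 18.3 × (16.987)² = 11.18 × 18.3 × 288.558169 ≈ 59,037.3 × g
Target RCF = 0.65 × 59,037.3 ≈ 38,374.2 × g
Your rotor: r = 53.8 / 2 = 26.9 cm
38,374.2 = 11.18 × 26.9 × (N/1000)²
(N/1000)² = 38,374.2 / 300.742 = 127.5984
N = 1000 × √127.5984 ≈ 11,295.9

11296 RPM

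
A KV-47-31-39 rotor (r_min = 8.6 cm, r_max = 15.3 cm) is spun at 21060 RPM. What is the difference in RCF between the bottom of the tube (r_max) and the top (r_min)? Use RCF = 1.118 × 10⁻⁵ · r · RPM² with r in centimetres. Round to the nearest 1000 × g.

33000 ×g

ΔRCF = 1.118 × 10⁻⁵ × (r_max − r_min) × N² = 1.118 × 10⁻⁵ × 6.7 × 443,523,600 ≈ 33,222.6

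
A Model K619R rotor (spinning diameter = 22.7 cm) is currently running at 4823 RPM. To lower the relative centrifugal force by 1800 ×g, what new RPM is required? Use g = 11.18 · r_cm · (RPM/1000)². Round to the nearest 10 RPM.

≈ 3010 RPM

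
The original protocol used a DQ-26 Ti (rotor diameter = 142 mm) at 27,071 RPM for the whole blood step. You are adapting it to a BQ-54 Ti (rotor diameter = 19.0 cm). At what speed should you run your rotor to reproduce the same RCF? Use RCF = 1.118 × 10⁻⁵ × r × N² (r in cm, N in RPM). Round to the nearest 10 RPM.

Original rotor: r = 142 mm / 2 = 71 mm = 7.1 cm
RCF = 1.118 × 10⁻⁵ × r × N²
RCF_original = 1.118 × 10⁻⁵ × 7.1 × (27071)² = 1.118 × 10⁻⁵ × 7.1 × 732,839,041 ≈ 58,171.3 × g
Your rotor: r = 19.0 / 2 = 9.5 cm
58,171.3 = 1.118 × 10⁻⁵ × 9.5 × N²
N² = 58,171.3 / (10.621 × 10⁻⁵) = 547,700,781
N ≈ √547,700,781 ≈ 23,403.0

≈ 23400 RPM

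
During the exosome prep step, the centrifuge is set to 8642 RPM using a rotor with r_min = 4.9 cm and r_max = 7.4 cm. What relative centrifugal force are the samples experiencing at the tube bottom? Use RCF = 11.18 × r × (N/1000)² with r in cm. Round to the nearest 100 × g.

Use r_max = 7.4 cm.
RCF = 11.18 × r × (N/1000)²
RCF = 11.18 × 7.4 × (8.642)² = 11.18 × 7.4 × 74.684164 ≈ 6,178.8 × g

6200 ×g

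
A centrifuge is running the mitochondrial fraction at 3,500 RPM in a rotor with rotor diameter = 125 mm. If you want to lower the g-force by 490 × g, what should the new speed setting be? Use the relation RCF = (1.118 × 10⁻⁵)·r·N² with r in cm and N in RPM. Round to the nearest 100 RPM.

2300 RPM

r = 125 mm / 2 = 62.5 mm = 6.25 cm
Current RCF = 1.118 × 10⁻⁵ × 6.25 × (3500)² = 1.118 × 10⁻⁵ × 6.25 × 12,250,000 ≈ 856 × g
Target RCF = 856 − 490 = 366 × g
N² = 366 / (6.9875 × 10⁻⁵) = 5,237,925
N ≈ √5,237,925 ≈ 2,288.7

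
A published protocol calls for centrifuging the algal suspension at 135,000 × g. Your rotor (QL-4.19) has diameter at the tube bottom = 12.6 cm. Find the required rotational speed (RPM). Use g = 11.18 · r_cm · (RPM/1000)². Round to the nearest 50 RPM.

r = 12.6 / 2 = 6.3 cm
135,000 = 11.18 × 6.3 × (N/1000)²
(N/1000)² = 135,000 / 70.434 = 1916.688
N = 1000 × √1916.688 ≈ 43,780.0

N ≈ 43800 RPM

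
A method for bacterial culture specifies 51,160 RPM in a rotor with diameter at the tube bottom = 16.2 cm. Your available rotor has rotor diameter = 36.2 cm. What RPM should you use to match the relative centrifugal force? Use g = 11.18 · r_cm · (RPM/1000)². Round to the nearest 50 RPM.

≈ 34200 RPM

Original rotor: r = 16.2 / 2 = 8.1 cm
RCF = 11.18 × r × (N/1000)²
RCF_original = 11.18 × 8.1 × (51.16)² = 11.18 × 8.1 × 2,617.3456 ≈ 237,021.6 × g
Your rotor: r = 36.2 / 2 = 18.1 cm
237,021.6 = 11.18 × 18.1 × (N/1000)²
(N/1000)² = 237,021.6 / 202.358 = 1171.298
N = 1000 × √1171.298 ≈ 34,224.2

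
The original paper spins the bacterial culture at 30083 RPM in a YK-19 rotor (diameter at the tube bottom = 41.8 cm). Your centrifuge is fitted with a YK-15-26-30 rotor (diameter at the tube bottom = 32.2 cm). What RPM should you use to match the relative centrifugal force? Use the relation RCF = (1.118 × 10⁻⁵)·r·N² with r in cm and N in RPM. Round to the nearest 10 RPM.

Original rotor: r = 41.8 / 2 = 20.9 cm
RCF = 1.118 × 10⁻⁵ × r × N²
RCF_original = 1.118 × 10⁻⁵ × 20.9 × (30083)² = 1.118 × 10⁻⁵ × 20.9 × 904,986,889 ≈ 211,461 × g
Your rotor: r = 32.2 / 2 = 16.1 cm
211,461 = 1.118 × 10⁻⁵ × 16.1 × N²
N² = 211,461 / (17.9998 × 10⁻⁵) = 1,174,796,387
N ≈ √1,174,796,387 ≈ 34,275.3

≈ 34280 RPM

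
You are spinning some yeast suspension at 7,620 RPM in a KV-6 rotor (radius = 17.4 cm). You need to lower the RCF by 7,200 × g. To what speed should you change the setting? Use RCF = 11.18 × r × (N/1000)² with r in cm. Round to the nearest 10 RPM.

Current RCF = 11.18 × 17.4 × (7.62)² = 11.18 × 17.4 × 58.0644 ≈ 11,295.4 × g
Target RCF = 11,295.4 − 7,200 = 4,095.4 × g
(N/1000)² = 4,095.4 / 194.532 = 21.05258
N = 1000 × √21.05258 ≈ 4,588.3

≈ 4590 RPM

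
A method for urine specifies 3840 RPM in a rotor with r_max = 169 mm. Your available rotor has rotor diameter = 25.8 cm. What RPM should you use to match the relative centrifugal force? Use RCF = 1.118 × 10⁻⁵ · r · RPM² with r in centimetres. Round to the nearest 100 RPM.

≈ 4400 RPM

Original rotor: r = 169 mm = 16.9 cm
RCF_original = 1.118 × 10⁻⁵ × 16.9 × (3840)² = 1.118 × 10⁻⁵ × 16.9 × 14,745,600 ≈ 2,786.1 × g
Your rotor: r = 25.8 / 2 = 12.9 cm
2,786.1 = 1.118 × 10⁻⁵ × 12.9 × N²
N² = 2,786.1 / (14.4222 × 10⁻⁵) = 19,318,135
N ≈ √19,318,135 ≈ 4,395.2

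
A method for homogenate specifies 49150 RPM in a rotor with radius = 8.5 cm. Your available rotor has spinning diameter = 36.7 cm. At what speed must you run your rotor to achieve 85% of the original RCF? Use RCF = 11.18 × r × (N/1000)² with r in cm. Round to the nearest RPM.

RCF_original = 11.18 × 8.5 × (49.15)² = 11.18 × 8.5 × 2,415.7225 ≈ 229,566.1 × g
Target RCF = 0.85 × 229,566.1 ≈ 195,131.2 × g
Your rotor: r = 36.7 / 2 = 18.35 cm
195,131.2 = 11.18 × 18.35 × (N/1000)²
(N/1000)² = 195,131.2 / 205.153 = 951.1496
N = 1000 × √951.1496 ≈ 30,840.7

30841 RPM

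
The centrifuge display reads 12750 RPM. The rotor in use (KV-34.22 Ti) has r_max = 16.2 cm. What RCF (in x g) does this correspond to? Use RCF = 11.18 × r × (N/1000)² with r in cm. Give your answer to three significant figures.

RCF = 11.18 × r × (N/1000)²
RCF = 11.18 × 16.2 × (12.75)² = 11.18 × 16.2 × 162.5625 ≈ 29,442.7 × g

≈ 29400 x g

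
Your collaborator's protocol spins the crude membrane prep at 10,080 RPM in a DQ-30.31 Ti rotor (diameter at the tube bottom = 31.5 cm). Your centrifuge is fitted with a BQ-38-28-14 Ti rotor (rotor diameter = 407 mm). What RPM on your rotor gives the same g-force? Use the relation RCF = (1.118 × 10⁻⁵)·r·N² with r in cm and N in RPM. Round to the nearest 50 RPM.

Original rotor: r = 31.5 / 2 = 15.75 cm
RCF_original = 1.118 × 10⁻⁵ × 15.75 × (10080)² = 1.118 × 10⁻⁵ × 15.75 × 101,606,400 ≈ 17,891.4 × g
Your rotor: r = 407 mm / 2 = 203.5 mm = 20.35 cm
17,891.4 = 1.118 × 10⁻⁵ × 20.35 × N²
N² = 17,891.4 / (22.7513 × 10⁻⁵) = 78,639,023
N ≈ √78,639,023 ≈ 8,867.9

8850 RPM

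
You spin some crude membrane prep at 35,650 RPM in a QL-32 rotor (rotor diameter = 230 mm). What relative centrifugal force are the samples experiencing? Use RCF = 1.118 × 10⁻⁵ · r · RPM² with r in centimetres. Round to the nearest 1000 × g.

r = 230 mm / 2 = 115 mm = 11.5 cm
RCF = 1.118 × 10⁻⁵ × r × N²
RCF = 1.118 × 10⁻⁵ × 11.5 × (35650)² = 1.118 × 10⁻⁵ × 11.5 × 1,270,922,500 ≈ 163,402.5 × g

RCF ≈ 163000 ×g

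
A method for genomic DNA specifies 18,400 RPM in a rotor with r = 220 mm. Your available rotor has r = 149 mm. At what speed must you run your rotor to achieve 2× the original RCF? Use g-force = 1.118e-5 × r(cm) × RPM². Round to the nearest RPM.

31619 RPM

Original rotor: r = 220 mm = 22.0 cm
RCF = 1.118 × 10⁻⁵ × r × N²
RCF_original = 1.118 × 10⁻⁵ × 22 × (18400)² = 1.118 × 10⁻⁵ × 22 × 338,560,000 ≈ 83,272.2 × g
Target RCF = 2 × 83,272.2 ≈ 166,544.4 × g
Your rotor: r = 149 mm = 14.9 cm
166,544.4 = 1.118 × 10⁻⁵ × 14.9 × N²
N² = 166,544.4 / (16.6582 × 10⁻⁵) = 999,774,285
N ≈ √999,774,285 ≈ 31,619.2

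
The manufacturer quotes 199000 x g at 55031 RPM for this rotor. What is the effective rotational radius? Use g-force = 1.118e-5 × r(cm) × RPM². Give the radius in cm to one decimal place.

RCF = 1.118 × 10⁻⁵ × r × N²
199000 = 1.118 × 10⁻⁵ × r × (55031)²
r = 199000 / (1.118 × 10⁻⁵ × 3,028,410,961) = 199000 / 33857.63 ≈ 5.878 cm

r ≈ 5.9 cm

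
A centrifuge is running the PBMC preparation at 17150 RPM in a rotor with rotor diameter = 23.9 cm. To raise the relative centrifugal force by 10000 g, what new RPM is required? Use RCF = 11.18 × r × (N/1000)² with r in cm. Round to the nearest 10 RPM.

≈ 19210 RPM

r = 23.9 / 2 = 11.95 cm
Current RCF = 11.18 × 11.95 × (17.15)² = 11.18 × 11.95 × 294.1225 ≈ 39,295.1 × g
Target RCF = 39,295.1 + 10,000 = 49,295.1 × g
(N/1000)² = 49,295.1 / 133.601 = 368.9725
N = 1000 × √368.9725 ≈ 19,208.7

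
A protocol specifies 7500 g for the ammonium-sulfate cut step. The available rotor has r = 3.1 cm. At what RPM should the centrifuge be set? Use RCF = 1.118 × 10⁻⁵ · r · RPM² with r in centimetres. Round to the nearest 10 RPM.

RCF = 1.118 × 10⁻⁵ × r × N²
7,500 = 1.118 × 10⁻⁵ × 3.1 × N²
N² = 7,500 / (3.4658 × 10⁻⁵) = 216,400,254
N ≈ √216,400,254 ≈ 14,710.5

14710 RPM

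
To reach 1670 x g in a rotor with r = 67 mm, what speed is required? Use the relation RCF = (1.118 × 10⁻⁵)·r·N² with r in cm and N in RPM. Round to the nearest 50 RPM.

4700 RPM

r = 67 mm = 6.7 cm
1,670 = 1.118 × 10⁻⁵ × 6.7 × N²
N² = 1,670 / (7.4906 × 10⁻⁵) = 22,294,609
N ≈ √22,294,609 ≈ 4,721.7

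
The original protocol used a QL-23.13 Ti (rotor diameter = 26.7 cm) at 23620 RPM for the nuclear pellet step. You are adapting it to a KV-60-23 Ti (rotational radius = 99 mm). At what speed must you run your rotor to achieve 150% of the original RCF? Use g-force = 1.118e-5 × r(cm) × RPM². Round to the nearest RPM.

Original rotor: r = 26.7 / 2 = 13.35 cm
RCF_original = 1.118 × 10⁻⁵ × 13.35 × (23620)² = 1.118 × 10⁻⁵ × 13.35 × 557,904,400 ≈ 83,268.9 × g
Target RCF = 1.5 × 83,268.9 ≈ 124,903.3 × g
Your rotor: r = 99 mm = 9.9 cm
124,903.3 = 1.118 × 10⁻⁵ × 9.9 × N²
N² = 124,903.3 / (11.0682 × 10⁻⁵) = 1,128,487,920
N ≈ √1,128,487,920 ≈ 33,593.0

33593 RPM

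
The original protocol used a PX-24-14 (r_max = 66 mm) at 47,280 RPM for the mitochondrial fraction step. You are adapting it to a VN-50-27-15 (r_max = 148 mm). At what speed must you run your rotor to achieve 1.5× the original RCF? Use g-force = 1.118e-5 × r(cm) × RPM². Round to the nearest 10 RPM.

38670 RPM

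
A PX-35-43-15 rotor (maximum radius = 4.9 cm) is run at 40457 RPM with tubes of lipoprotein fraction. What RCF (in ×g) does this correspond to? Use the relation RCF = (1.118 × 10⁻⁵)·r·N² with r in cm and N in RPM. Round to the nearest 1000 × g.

90000 ×g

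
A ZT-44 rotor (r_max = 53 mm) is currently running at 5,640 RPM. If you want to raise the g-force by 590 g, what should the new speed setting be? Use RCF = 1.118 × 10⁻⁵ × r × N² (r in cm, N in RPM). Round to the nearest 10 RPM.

r = 53 mm = 5.3 cm
Current RCF = 1.118 × 10⁻⁵ × 5.3 × (5640)² = 1.118 × 10⁻⁵ × 5.3 × 31,809,600 ≈ 1,884.8 × g
Target RCF = 1,884.8 + 590 = 2,474.8 × g
N² = 2,474.8 / (5.9254 × 10⁻⁵) = 41,765,957
N ≈ √41,765,957 ≈ 6,462.7

≈ 6460 RPM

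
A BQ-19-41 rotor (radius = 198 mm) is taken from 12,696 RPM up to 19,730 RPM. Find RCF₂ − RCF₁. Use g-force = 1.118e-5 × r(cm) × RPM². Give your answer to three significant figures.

r = 198 mm = 19.8 cm
RCF₁ = 1.118 × 10⁻⁵ × 19.8 × (12696)² = 1.118 × 10⁻⁵ × 19.8 × 161,188,416 ≈ 35,681.3 × g
RCF₂ = 1.118 × 10⁻⁵ × 19.8 × (19730)² = 1.118 × 10⁻⁵ × 19.8 × 389,272,900 ≈ 86,171 × g
Increase = 86,171 − 35,681.3 = 50,489.7

≈ 50500 × g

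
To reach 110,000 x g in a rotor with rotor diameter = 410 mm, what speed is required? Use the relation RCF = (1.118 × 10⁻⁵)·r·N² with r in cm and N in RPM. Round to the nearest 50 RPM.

21900 RPM

r = 410 mm / 2 = 205 mm = 20.5 cm
RCF = 1.118 × 10⁻⁵ × r × N²
110,000 = 1.118 × 10⁻⁵ × 20.5 × N²
N² = 110,000 / (22.919 × 10⁻⁵) = 479,951,132
N ≈ √479,951,132 ≈ 21,907.8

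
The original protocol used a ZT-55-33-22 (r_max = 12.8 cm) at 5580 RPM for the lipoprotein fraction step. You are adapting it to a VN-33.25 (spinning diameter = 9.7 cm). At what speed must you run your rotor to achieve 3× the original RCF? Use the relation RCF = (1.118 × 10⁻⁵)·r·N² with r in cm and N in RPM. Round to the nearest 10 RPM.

15700 RPM

RCF = 1.118 × 10⁻⁵ × r × N²
RCF_original = 1.118 × 10⁻⁵ × 12.8 × (5580)² = 1.118 × 10⁻⁵ × 12.8 × 31,136,400 ≈ 4,455.7 × g
Target RCF = 3 × 4,455.7 ≈ 13,367.1 × g
Your rotor: r = 9.7 / 2 = 4.85 cm
13,367.1 = 1.118 × 10⁻⁵ × 4.85 × N²
N² = 13,367.1 / (5.4223 × 10⁻⁵) = 246,520,849
N ≈ √246,520,849 ≈ 15,701.0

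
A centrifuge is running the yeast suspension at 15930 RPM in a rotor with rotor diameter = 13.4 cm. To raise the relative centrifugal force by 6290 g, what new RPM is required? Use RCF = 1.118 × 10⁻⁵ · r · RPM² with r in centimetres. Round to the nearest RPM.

≈ 18378 RPM

r = 13.4 / 2 = 6.7 cm
Current RCF = 1.118 × 10⁻⁵ × 6.7 × (15930)² = 1.118 × 10⁻⁵ × 6.7 × 253,764,900 ≈ 19,008.5 × g
Target RCF = 19,008.5 + 6,290 = 25,298.5 × g
N² = 25,298.5 / (7.4906 × 10⁻⁵) = 337,736,630
N ≈ √337,736,630 ≈ 18,377.6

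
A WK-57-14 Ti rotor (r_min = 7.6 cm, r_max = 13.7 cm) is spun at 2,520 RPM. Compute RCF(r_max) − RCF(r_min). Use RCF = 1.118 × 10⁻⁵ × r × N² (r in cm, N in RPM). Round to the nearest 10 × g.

RCF_max = 1.118 × 10⁻⁵ × 13.7 × (2520)² = 1.118 × 10⁻⁵ × 13.7 × 6,350,400 ≈ 972.7 × g
RCF_min = 1.118 × 10⁻⁵ × 7.6 × (2520)² = 1.118 × 10⁻⁵ × 7.6 × 6,350,400 ≈ 539.6 × g
ΔRCF = 972.7 − 539.6 = 433.1

430 × g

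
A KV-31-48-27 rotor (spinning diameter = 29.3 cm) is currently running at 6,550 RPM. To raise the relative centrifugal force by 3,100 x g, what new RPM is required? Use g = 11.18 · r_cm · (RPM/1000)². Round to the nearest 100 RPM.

r = 29.3 / 2 = 14.65 cm
Current RCF = 11.18 × 14.65 × (6.55)² = 11.18 × 14.65 × 42.9025 ≈ 7,026.9 × g
Target RCF = 7,026.9 + 3,100 = 10,126.9 × g
(N/1000)² = 10,126.9 / 163.787 = 61.82969
N = 1000 × √61.82969 ≈ 7,863.2

7900 RPM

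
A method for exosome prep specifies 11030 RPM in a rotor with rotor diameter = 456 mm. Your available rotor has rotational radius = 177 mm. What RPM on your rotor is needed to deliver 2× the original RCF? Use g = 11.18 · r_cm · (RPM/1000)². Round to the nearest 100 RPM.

≈ 17700 RPM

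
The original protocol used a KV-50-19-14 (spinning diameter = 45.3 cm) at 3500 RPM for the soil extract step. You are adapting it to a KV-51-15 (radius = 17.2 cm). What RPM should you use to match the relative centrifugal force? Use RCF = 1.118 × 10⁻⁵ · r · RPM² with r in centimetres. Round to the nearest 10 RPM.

Original rotor: r = 45.3 / 2 = 22.65 cm
RCF = 1.118 × 10⁻⁵ × r × N²
RCF_original = 1.118 × 10⁻⁵ × 22.65 × (3500)² = 1.118 × 10⁻⁵ × 22.65 × 12,250,000 ≈ 3,102 × g
3,102 = 1.118 × 10⁻⁵ × 17.2 × N²
N² = 3,102 / (19.2296 × 10⁻⁵) = 16,131,381
N ≈ √16,131,381 ≈ 4,016.4

≈ 4020 RPM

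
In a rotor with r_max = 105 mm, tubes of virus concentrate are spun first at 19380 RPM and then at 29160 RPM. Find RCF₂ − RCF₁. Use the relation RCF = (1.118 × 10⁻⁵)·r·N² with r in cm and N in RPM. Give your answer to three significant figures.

r = 105 mm = 10.5 cm
RCF₁ = 1.118 × 10⁻⁵ × 10.5 × (19380)² = 1.118 × 10⁻⁵ × 10.5 × 375,584,400 ≈ 44,089.9 × g
RCF₂ = 1.118 × 10⁻⁵ × 10.5 × (29160)² = 1.118 × 10⁻⁵ × 10.5 × 850,305,600 ≈ 99,817.4 × g
Increase = 99,817.4 − 44,089.9 = 55,727.5

≈ 55700 ×g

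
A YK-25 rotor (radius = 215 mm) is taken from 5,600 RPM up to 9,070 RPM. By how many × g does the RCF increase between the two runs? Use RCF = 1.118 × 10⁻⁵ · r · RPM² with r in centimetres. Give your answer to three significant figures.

≈ 12200 × g

r = 215 mm = 21.5 cm
RCF₁ = 1.118 × 10⁻⁵ × 21.5 × (5600)² = 1.118 × 10⁻⁵ × 21.5 × 31,360,000 ≈ 7,538 × g
RCF₂ = 1.118 × 10⁻⁵ × 21.5 × (9070)² = 1.118 × 10⁻⁵ × 21.5 × 82,264,900 ≈ 19,774 × g
Increase = 19,774 − 7,538 = 12,236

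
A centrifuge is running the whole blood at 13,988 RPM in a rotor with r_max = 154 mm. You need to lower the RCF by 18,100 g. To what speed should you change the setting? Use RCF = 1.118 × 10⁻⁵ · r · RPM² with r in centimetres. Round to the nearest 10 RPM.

N₂ ≈ 9520 RPM

r = 154 mm = 15.4 cm
Current RCF = 1.118 × 10⁻⁵ × 15.4 × (13988)² = 1.118 × 10⁻⁵ × 15.4 × 195,664,144 ≈ 33,687.9 × g
Target RCF = 33,687.9 − 18,100 = 15,587.9 × g
N² = 15,587.9 / (17.2172 × 10⁻⁵) = 90,536,789
N ≈ √90,536,789 ≈ 9,515.1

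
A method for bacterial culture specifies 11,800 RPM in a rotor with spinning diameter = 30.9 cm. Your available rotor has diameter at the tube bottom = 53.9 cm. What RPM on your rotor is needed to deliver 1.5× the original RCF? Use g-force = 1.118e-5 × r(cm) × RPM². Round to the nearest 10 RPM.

≈ 10940 RPM

Original rotor: r = 30.9 / 2 = 15.45 cm
RCF_original = 1.118 × 10⁻⁵ × 15.45 × (11800)² = 1.118 × 10⁻⁵ × 15.45 × 139,240,000 ≈ 24,051.1 × g
Target RCF = 1.5 × 24,051.1 ≈ 36,076.6 × g
Your rotor: r = 53.9 / 2 = 26.95 cm
36,076.6 = 1.118 × 10⁻⁵ × 26.95 × N²
N² = 36,076.6 / (30.1301 × 10⁻⁵) = 119,736,078
N ≈ √119,736,078 ≈ 10,942.4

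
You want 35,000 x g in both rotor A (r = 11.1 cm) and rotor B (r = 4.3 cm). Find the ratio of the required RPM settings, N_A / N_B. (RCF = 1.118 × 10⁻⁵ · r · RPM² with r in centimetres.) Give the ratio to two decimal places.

At fixed RCF, N ∝ 1/√r, so N_A/N_B = √(r_B/r_A) = √(4.3/11.1) = √0.387387 = 0.6224.

0.62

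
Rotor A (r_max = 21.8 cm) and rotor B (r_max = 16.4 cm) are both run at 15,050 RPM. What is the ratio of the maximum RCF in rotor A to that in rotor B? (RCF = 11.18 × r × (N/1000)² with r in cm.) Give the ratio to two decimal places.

At fixed N, RCF ∝ r, so RCF_A/RCF_B = r_A/r_B = 21.8 / 16.4 = 1.3293.

1.33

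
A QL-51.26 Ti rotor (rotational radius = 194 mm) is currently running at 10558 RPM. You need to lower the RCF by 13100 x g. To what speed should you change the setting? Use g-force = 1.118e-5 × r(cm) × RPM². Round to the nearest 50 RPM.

r = 194 mm = 19.4 cm
Current RCF = 1.118 × 10⁻⁵ × 19.4 × (10558)² = 1.118 × 10⁻⁵ × 19.4 × 111,471,364 ≈ 24,177.2 × g
Target RCF = 24,177.2 − 13,100 = 11,077.2 × g
N² = 11,077.2 / (21.6892 × 10⁻⁵) = 51,072,423
N ≈ √51,072,423 ≈ 7,146.5

7150 RPM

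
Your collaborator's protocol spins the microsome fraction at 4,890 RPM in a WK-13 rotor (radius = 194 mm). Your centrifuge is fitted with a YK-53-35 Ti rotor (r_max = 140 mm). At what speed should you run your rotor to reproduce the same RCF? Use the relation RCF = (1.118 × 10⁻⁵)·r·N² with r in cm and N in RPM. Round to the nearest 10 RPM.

Original rotor: r = 194 mm = 19.4 cm
RCF = 1.118 × 10⁻⁵ × r × N²
RCF_original = 1.118 × 10⁻⁵ × 19.4 × (4890)² = 1.118 × 10⁻⁵ × 19.4 × 23,912,100 ≈ 5,186.3 × g
Your rotor: r = 140 mm = 14.0 cm
5,186.3 = 1.118 × 10⁻⁵ × 14 × N²
N² = 5,186.3 / (15.652 × 10⁻⁵) = 33,135,063
N ≈ √33,135,063 ≈ 5,756.3

≈ 5760 RPM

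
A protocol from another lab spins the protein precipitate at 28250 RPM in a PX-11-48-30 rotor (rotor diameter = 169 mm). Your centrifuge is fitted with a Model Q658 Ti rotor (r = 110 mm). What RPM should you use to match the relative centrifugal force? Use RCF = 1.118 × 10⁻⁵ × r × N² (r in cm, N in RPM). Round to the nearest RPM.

≈ 24760 RPM

Original rotor: r = 169 mm / 2 = 84.5 mm = 8.45 cm
RCF_original = 1.118 × 10⁻⁵ × 8.45 × (28250)² = 1.118 × 10⁻⁵ × 8.45 × 798,062,500 ≈ 75,393.8 × g
Your rotor: r = 110 mm = 11.0 cm
75,393.8 = 1.118 × 10⁻⁵ × 11 × N²
N² = 75,393.8 / (12.298 × 10⁻⁵) = 613,057,408
N ≈ √613,057,408 ≈ 24,760.0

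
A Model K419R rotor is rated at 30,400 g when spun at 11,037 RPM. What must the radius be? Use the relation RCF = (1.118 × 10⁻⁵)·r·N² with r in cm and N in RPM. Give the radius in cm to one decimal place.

RCF = 1.118 × 10⁻⁵ × r × N²
30400 = 1.118 × 10⁻⁵ × r × (11037)²
r = 30400 / (1.118 × 10⁻⁵ × 121,815,369) = 30400 / 1361.896 ≈ 22.322 cm

22.3 cm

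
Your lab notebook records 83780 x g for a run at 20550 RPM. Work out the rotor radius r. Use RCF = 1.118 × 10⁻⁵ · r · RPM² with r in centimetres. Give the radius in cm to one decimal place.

83780 = 1.118 × 10⁻⁵ × r × (20550)²
r = 83780 / (1.118 × 10⁻⁵ × 422,302,500) = 83780 / 4721.342 ≈ 17.745 cm

r ≈ 17.7 cm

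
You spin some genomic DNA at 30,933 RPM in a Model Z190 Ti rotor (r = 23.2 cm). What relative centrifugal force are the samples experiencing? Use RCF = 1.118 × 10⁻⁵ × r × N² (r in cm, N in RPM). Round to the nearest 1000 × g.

RCF = 1.118 × 10⁻⁵ × r × N²
RCF = 1.118 × 10⁻⁵ × 23.2 × (30933)² = 1.118 × 10⁻⁵ × 23.2 × 956,850,489 ≈ 248,184.1 × g

≈ 248000 × g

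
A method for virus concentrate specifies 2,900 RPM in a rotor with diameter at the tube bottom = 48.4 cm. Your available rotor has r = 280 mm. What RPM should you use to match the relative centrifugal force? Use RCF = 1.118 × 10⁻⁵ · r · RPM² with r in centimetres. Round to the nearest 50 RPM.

Original rotor: r = 48.4 / 2 = 24.2 cm
RCF = 1.118 × 10⁻⁵ × r × N²
RCF_original = 1.118 × 10⁻⁵ × 24.2 × (2900)² = 1.118 × 10⁻⁵ × 24.2 × 8,410,000 ≈ 2,275.4 × g
Your rotor: r = 280 mm = 28.0 cm
2,275.4 = 1.118 × 10⁻⁵ × 28 × N²
N² = 2,275.4 / (31.304 × 10⁻⁵) = 7,268,720
N ≈ √7,268,720 ≈ 2,696.1

≈ 2700 RPM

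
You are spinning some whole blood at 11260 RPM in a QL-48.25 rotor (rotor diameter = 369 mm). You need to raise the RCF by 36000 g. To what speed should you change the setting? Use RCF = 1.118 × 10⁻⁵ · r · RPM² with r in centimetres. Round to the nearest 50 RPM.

r = 369 mm / 2 = 184.5 mm = 18.45 cm
Current RCF = 1.118 × 10⁻⁵ × 18.45 × (11260)² = 1.118 × 10⁻⁵ × 18.45 × 126,787,600 ≈ 26,152.6 × g
Target RCF = 26,152.6 + 36,000 = 62,152.6 × g
N² = 62,152.6 / (20.6271 × 10⁻⁵) = 301,315,260
N ≈ √301,315,260 ≈ 17,358.4

≈ 17350 RPM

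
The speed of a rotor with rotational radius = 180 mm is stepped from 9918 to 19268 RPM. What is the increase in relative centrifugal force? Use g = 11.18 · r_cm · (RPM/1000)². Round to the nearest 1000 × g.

55000 ×g

r = 180 mm = 18.0 cm
RCF₁ = 11.18 × 18 × (9.918)² = 11.18 × 18 × 98.366724 ≈ 19,795.3 × g
RCF₂ = 11.18 × 18 × (19.268)² = 11.18 × 18 × 371.255824 ≈ 74,711.5 × g
Increase = 74,711.5 − 19,795.3 = 54,916.2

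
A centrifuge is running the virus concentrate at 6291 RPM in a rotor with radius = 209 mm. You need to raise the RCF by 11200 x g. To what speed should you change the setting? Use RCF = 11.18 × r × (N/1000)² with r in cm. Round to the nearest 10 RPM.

r = 209 mm = 20.9 cm
Current RCF = 11.18 × 20.9 × (6.291)² = 11.18 × 20.9 × 39.576681 ≈ 9,247.6 × g
Target RCF = 9,247.6 + 11,200 = 20,447.6 × g
(N/1000)² = 20,447.6 / 233.662 = 87.50931
N = 1000 × √87.50931 ≈ 9,354.6

N₂ ≈ 9350 RPM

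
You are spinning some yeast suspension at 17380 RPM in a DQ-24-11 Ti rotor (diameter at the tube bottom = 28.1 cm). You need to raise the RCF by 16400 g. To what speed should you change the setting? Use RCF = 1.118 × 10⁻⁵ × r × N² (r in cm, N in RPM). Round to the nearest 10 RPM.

N₂ ≈ 20160 RPM

r = 28.1 / 2 = 14.05 cm
Current RCF = 1.118 × 10⁻⁵ × 14.05 × (17380)² = 1.118 × 10⁻⁵ × 14.05 × 302,064,400 ≈ 47,448 × g
Target RCF = 47,448 + 16,400 = 63,848 × g
N² = 63,848 / (15.7079 × 10⁻⁵) = 406,470,629
N ≈ √406,470,629 ≈ 20,161.1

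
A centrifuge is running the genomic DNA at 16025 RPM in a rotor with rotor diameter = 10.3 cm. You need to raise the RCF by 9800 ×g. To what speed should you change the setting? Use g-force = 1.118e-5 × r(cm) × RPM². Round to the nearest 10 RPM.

r = 10.3 / 2 = 5.15 cm
Current RCF = 1.118 × 10⁻⁵ × 5.15 × (16025)² = 1.118 × 10⁻⁵ × 5.15 × 256,800,625 ≈ 14,785.8 × g
Target RCF = 14,785.8 + 9,800 = 24,585.8 × g
N² = 24,585.8 / (5.7577 × 10⁻⁵) = 427,007,312
N ≈ √427,007,312 ≈ 20,664.2

20660 RPM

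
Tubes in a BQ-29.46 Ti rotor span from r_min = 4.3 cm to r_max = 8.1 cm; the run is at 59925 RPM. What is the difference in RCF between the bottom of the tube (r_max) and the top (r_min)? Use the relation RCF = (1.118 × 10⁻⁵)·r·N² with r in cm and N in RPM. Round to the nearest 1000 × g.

153000 × g

ΔRCF = 1.118 × 10⁻⁵ × (r_max − r_min) × N² = 1.118 × 10⁻⁵ × 3.8 × 3,591,005,625 ≈ 152,560.3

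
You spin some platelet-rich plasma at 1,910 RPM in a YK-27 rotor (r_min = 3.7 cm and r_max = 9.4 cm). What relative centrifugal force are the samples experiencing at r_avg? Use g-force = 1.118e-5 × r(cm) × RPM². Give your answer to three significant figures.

r_avg = (3.7 + 9.4) / 2 = 6.55 cm
RCF = 1.118 × 10⁻⁵ × r × N²
RCF = 1.118 × 10⁻⁵ × 6.55 × (1910)² = 1.118 × 10⁻⁵ × 6.55 × 3,648,100 ≈ 267.1 × g

RCF ≈ 267 g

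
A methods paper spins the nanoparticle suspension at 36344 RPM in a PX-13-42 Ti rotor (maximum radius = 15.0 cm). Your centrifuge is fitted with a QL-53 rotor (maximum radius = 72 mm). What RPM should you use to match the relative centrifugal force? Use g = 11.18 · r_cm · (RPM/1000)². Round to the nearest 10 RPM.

52460 RPM

RCF_original = 11.18 × 15 × (36.344)² = 11.18 × 15 × 1,320.886336 ≈ 221,512.6 × g
Your rotor: r = 72 mm = 7.2 cm
221,512.6 = 11.18 × 7.2 × (N/1000)²
(N/1000)² = 221,512.6 / 80.496 = 2751.846
N = 1000 × √2751.846 ≈ 52,458.0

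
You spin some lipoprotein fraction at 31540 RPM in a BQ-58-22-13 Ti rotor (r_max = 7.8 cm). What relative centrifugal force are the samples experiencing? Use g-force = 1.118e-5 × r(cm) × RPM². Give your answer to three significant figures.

RCF ≈ 86700 × g

RCF = 1.118 × 10⁻⁵ × 7.8 × (31540)² = 1.118 × 10⁻⁵ × 7.8 × 994,771,600 ≈ 86,748.1 × g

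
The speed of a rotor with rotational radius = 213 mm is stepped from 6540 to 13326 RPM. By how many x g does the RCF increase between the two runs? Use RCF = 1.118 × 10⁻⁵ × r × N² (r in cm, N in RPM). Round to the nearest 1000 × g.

≈ 32000 x g

r = 213 mm = 21.3 cm
RCF₁ = 1.118 × 10⁻⁵ × 21.3 × (6540)² = 1.118 × 10⁻⁵ × 21.3 × 42,771,600 ≈ 10,185.4 × g
RCF₂ = 1.118 × 10⁻⁵ × 21.3 × (13326)² = 1.118 × 10⁻⁵ × 21.3 × 177,582,276 ≈ 42,288.4 × g
Increase = 42,288.4 − 10,185.4 = 32,103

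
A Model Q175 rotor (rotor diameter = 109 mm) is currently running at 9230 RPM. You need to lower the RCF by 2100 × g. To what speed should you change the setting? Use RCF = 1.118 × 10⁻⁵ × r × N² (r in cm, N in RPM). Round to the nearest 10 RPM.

r = 109 mm / 2 = 54.5 mm = 5.45 cm
Current RCF = 1.118 × 10⁻⁵ × 5.45 × (9230)² = 1.118 × 10⁻⁵ × 5.45 × 85,192,900 ≈ 5,190.9 × g
Target RCF = 5,190.9 − 2,100 = 3,090.9 × g
N² = 3,090.9 / (6.0931 × 10⁻⁵) = 50,727,873
N ≈ √50,727,873 ≈ 7,122.4

≈ 7120 RPM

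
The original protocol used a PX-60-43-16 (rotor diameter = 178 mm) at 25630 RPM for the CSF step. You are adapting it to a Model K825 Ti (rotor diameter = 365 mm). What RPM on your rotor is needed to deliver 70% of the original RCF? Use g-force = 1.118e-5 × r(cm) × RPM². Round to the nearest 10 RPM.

Original rotor: r = 178 mm / 2 = 89 mm = 8.9 cm
RCF_original = 1.118 × 10⁻⁵ × 8.9 × (25630)² = 1.118 × 10⁻⁵ × 8.9 × 656,896,900 ≈ 65,362.6 × g
Target RCF = 0.7 × 65,362.6 ≈ 45,753.8 × g
Your rotor: r = 365 mm / 2 = 182.5 mm = 18.25 cm
45,753.8 = 1.118 × 10⁻⁵ × 18.25 × N²
N² = 45,753.8 / (20.4035 × 10⁻⁵) = 224,244,860
N ≈ √224,244,860 ≈ 14,974.8

≈ 14970 RPM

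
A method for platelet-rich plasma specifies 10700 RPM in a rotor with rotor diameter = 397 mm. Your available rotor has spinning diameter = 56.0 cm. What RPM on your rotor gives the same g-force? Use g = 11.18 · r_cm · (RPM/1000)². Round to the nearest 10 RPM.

Original rotor: r = 397 mm / 2 = 198.5 mm = 19.85 cm
RCF_original = 11.18 × 19.85 × (10.7)² = 11.18 × 19.85 × 114.49 ≈ 25,408 × g
Your rotor: r = 56.0 / 2 = 28 cm
25,408 = 11.18 × 28 × (N/1000)²
(N/1000)² = 25,408 / 313.04 = 81.16535
N = 1000 × √81.16535 ≈ 9,009.2

9010 RPM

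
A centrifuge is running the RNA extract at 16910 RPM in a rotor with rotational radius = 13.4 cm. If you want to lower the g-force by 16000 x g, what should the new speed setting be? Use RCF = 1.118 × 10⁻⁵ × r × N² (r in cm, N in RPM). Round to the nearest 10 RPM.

≈ 13380 RPM

Current RCF = 1.118 × 10⁻⁵ × 13.4 × (16910)² = 1.118 × 10⁻⁵ × 13.4 × 285,948,100 ≈ 42,838.5 × g
Target RCF = 42,838.5 − 16,000 = 26,838.5 × g
N² = 26,838.5 / (14.9812 × 10⁻⁵) = 179,147,865
N ≈ √179,147,865 ≈ 13,384.6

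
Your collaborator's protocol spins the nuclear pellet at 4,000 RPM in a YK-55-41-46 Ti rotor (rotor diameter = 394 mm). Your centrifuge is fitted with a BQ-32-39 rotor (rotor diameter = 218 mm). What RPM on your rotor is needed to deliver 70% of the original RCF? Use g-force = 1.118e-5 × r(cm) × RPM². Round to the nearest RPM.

4499 RPM

Original rotor: r = 394 mm / 2 = 197 mm = 19.7 cm
RCF_original = 1.118 × 10⁻⁵ × 19.7 × (4000)² = 1.118 × 10⁻⁵ × 19.7 × 16,000,000 ≈ 3,523.9 × g
Target RCF = 0.7 × 3,523.9 ≈ 2,466.7 × g
Your rotor: r = 218 mm / 2 = 109 mm = 10.9 cm
2,466.7 = 1.118 × 10⁻⁵ × 10.9 × N²
N² = 2,466.7 / (12.1862 × 10⁻⁵) = 20,241,749
N ≈ √20,241,749 ≈ 4,499.1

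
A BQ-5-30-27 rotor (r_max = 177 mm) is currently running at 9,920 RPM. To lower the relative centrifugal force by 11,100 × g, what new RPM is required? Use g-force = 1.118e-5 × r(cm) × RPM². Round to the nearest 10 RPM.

≈ 6500 RPM

r = 177 mm = 17.7 cm
Current RCF = 1.118 × 10⁻⁵ × 17.7 × (9920)² = 1.118 × 10⁻⁵ × 17.7 × 98,406,400 ≈ 19,473.2 × g
Target RCF = 19,473.2 − 11,100 = 8,373.2 × g
N² = 8,373.2 / (19.7886 × 10⁻⁵) = 42,313,251
N ≈ √42,313,251 ≈ 6,504.9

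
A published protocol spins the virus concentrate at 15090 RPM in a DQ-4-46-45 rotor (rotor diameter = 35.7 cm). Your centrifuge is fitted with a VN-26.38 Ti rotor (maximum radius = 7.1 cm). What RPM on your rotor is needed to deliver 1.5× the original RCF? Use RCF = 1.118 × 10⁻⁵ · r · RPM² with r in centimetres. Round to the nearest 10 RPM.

≈ 29300 RPM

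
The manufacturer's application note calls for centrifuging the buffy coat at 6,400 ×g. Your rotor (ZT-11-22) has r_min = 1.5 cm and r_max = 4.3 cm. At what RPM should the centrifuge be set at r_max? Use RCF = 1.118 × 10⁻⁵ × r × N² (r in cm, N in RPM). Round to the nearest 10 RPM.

11540 RPM

Use r_max = 4.3 cm.
6,400 = 1.118 × 10⁻⁵ × 4.3 × N²
N² = 6,400 / (4.8074 × 10⁻⁵) = 133,128,094
N ≈ √133,128,094 ≈ 11,538.1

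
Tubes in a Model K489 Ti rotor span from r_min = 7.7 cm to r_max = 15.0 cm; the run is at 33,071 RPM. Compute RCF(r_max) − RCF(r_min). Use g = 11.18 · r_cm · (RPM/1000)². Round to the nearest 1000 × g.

ΔRCF = 11.18 × (r_max − r_min) × (N/1000)² = 11.18 × 7.3 × 1,093.691041 ≈ 89,260.5

≈ 89000 g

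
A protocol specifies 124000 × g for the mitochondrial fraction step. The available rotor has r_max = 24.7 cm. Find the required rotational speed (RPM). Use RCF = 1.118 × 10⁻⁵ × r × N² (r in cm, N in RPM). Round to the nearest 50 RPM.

124,000 = 1.118 × 10⁻⁵ × 24.7 × N²
N² = 124,000 / (27.6146 × 10⁻⁵) = 449,037,828
N ≈ √449,037,828 ≈ 21,190.5

N ≈ 21200 RPM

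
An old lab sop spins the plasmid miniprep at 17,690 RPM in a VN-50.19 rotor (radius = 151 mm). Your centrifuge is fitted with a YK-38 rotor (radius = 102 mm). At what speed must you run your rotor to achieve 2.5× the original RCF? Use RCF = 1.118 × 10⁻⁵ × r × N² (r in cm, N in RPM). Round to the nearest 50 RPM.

Original rotor: r = 151 mm = 15.1 cm
RCF_original = 1.118 × 10⁻⁵ × 15.1 × (17690)² = 1.118 × 10⁻⁵ × 15.1 × 312,936,100 ≈ 52,829.2 × g
Target RCF = 2.5 × 52,829.2 ≈ 132,073 × g
Your rotor: r = 102 mm = 10.2 cm
132,073 = 1.118 × 10⁻⁵ × 10.2 × N²
N² = 132,073 / (11.4036 × 10⁻⁵) = 1,158,169,350
N ≈ √1,158,169,350 ≈ 34,031.9

34050 RPM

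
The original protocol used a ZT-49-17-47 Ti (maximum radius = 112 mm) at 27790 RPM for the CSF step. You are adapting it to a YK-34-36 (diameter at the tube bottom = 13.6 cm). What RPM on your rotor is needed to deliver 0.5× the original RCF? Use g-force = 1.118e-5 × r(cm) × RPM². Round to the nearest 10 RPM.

25220 RPM

Original rotor: r = 112 mm = 11.2 cm
RCF = 1.118 × 10⁻⁵ × r × N²
RCF_original = 1.118 × 10⁻⁵ × 11.2 × (27790)² = 1.118 × 10⁻⁵ × 11.2 × 772,284,100 ≈ 96,702.3 × g
Target RCF = 0.5 × 96,702.3 ≈ 48,351.2 × g
Your rotor: r = 13.6 / 2 = 6.8 cm
48,351.2 = 1.118 × 10⁻⁵ × 6.8 × N²
N² = 48,351.2 / (7.6024 × 10⁻⁵) = 635,999,158
N ≈ √635,999,158 ≈ 25,219.0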